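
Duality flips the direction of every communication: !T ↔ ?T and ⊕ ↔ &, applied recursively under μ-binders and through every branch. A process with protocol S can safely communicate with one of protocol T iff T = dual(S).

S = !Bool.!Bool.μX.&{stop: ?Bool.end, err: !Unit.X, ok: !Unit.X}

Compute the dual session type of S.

?Bool.?Bool.μX.⊕{stop: !Bool.end, err: ?Unit.X, ok: ?Unit.X}

!Bool = ?Bool
  !Bool = ?Bool
    μX = μX  (μ self-dual)
      &{stop,err,ok} = ⊕{stop,err,ok}  (offer→select)
        case stop:
          ?Bool = !Bool
            dual(end) = end
        case err:
          !Unit = ?Unit
            dual(X) = X
        case ok:
          !Unit = ?Unit
            dual(X) = X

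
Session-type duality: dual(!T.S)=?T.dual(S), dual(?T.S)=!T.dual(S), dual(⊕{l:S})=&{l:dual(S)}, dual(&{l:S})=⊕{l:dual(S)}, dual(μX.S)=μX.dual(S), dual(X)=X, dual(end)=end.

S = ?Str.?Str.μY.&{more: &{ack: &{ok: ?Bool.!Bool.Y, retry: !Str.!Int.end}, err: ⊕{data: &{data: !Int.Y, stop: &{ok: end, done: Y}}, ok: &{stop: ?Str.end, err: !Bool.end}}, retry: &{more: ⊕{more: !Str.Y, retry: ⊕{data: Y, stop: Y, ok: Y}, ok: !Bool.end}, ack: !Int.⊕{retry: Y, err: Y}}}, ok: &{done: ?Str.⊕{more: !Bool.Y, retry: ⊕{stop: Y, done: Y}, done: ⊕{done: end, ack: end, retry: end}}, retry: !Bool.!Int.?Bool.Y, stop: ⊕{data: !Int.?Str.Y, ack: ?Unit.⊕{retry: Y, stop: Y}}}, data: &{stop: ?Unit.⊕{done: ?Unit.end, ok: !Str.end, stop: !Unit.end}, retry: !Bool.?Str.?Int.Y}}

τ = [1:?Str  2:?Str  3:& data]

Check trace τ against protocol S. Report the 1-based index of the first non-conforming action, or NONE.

NONE

step 1: ?Str  ✓  cont: ?Str.μY.…
step 2: ?Str  ✓  cont: μY.…
step 3: & data  ✓  cont: &{stop: ?Unit.⊕{done: ?Unit.end, ok: !Str.end, stop: !Unit.end}, retry: !Bool.?Str.?Int.μY.…}
trace exhausted — no violation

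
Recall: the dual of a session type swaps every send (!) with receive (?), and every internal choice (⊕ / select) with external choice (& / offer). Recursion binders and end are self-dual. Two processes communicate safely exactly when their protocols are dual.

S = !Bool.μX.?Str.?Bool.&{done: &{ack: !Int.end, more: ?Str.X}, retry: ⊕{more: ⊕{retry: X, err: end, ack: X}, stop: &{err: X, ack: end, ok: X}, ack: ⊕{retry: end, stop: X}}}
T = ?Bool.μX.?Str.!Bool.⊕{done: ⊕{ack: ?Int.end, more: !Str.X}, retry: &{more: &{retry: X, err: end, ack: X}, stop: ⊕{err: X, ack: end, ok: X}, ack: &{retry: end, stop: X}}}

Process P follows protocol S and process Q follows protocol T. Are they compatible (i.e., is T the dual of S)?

NO

!Bool vs ?Bool  match
  μX vs μX  match (μ self-dual)
    ?Str vs ?Str  ✗ same direction on both sides — not dual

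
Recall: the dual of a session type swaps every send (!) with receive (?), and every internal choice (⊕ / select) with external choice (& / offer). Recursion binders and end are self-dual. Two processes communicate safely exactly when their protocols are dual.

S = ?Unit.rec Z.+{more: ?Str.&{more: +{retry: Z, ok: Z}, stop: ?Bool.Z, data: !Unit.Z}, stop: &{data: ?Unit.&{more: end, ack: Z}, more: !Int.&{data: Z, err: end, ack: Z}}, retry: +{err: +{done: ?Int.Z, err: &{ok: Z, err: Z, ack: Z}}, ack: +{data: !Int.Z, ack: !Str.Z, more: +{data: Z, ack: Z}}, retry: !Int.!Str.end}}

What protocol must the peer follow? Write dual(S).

!Unit.rec Z.&{more: !Str.+{more: &{retry: Z, ok: Z}, stop: !Bool.Z, data: ?Unit.Z}, stop: +{data: !Unit.+{more: end, ack: Z}, more: ?Int.+{data: Z, err: end, ack: Z}}, retry: &{err: &{done: !Int.Z, err: +{ok: Z, err: Z, ack: Z}}, ack: &{data: ?Int.Z, ack: ?Str.Z, more: &{data: Z, ack: Z}}, retry: ?Int.?Str.end}}

?Unit → !Unit
  rec Z → rec Z  (rec unchanged)
    +{more,stop,retry} → &{more,stop,retry}  (internal→external)
      [more]
        ?Str → !Str
          &{more,stop,data} → +{more,stop,data}  (external→internal)
            [more]
              +{retry,ok} → &{retry,ok}  (internal→external)
                [retry]
                  Z self-dual
                [ok]
                  Z self-dual
            [stop]
              ?Bool → !Bool
                Z self-dual
            [data]
              !Unit → ?Unit
                Z self-dual
      [stop]
        &{data,more} → +{data,more}  (external→internal)
          [data]
            ?Unit → !Unit
              &{more,ack} → +{more,ack}  (external→internal)
                [more]
                  end self-dual
                [ack]
                  Z self-dual
          [more]
            !Int → ?Int
              &{data,err,ack} → +{data,err,ack}  (external→internal)
                [data]
                  Z self-dual
                [err]
                  end self-dual
                [ack]
                  Z self-dual
      [retry]
        +{err,ack,retry} → &{err,ack,retry}  (internal→external)
          [err]
            +{done,err} → &{done,err}  (internal→external)
              [done]
                ?Int → !Int
                  Z self-dual
              [err]
                &{ok,err,ack} → +{ok,err,ack}  (external→internal)
                  [ok]
                    Z self-dual
                  [err]
                    Z self-dual
                  [ack]
                    Z self-dual
          [ack]
            +{data,ack,more} → &{data,ack,more}  (internal→external)
              [data]
                !Int → ?Int
                  Z self-dual
              [ack]
                !Str → ?Str
                  Z self-dual
              [more]
                +{data,ack} → &{data,ack}  (internal→external)
                  [data]
                    Z self-dual
                  [ack]
                    Z self-dual
          [retry]
            !Int → ?Int
              !Str → ?Str
                end self-dual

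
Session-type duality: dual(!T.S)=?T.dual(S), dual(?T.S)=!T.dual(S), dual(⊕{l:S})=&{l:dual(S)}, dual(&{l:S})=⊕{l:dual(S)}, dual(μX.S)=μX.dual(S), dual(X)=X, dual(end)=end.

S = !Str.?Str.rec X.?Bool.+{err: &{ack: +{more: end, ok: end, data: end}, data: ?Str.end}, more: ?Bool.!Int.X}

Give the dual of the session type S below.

?Str.!Str.rec X.!Bool.&{err: +{ack: &{more: end, ok: end, data: end}, data: !Str.end}, more: !Bool.?Int.X}

!Str → ?Str
  ?Str → !Str
    rec X → rec X  (μ self-dual)
      ?Bool → !Bool
        +{err,more} → &{err,more}  (⊕→&)
          [err]
            &{ack,data} → +{ack,data}  (offer→select)
              [ack]
                +{more,ok,data} → &{more,ok,data}  (⊕→&)
                  [more]
                    end self-dual
                  [ok]
                    end self-dual
                  [data]
                    end self-dual
              [data]
                ?Str → !Str
                  end self-dual
          [more]
            ?Bool → !Bool
              !Int → ?Int
                X self-dual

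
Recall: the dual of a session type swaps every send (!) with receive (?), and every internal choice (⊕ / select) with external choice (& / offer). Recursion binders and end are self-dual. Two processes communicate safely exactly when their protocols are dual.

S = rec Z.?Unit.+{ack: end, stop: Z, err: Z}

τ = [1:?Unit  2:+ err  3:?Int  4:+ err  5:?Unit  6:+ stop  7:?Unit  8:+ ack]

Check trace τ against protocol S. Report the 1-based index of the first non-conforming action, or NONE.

@1 ?Unit  ok  cont: +{ack: end, stop: rec Z.…, err: rec Z.…}
@2 + err  ok  cont: rec Z.…
@3 got ?Int, protocol expects ?Unit  ✗

3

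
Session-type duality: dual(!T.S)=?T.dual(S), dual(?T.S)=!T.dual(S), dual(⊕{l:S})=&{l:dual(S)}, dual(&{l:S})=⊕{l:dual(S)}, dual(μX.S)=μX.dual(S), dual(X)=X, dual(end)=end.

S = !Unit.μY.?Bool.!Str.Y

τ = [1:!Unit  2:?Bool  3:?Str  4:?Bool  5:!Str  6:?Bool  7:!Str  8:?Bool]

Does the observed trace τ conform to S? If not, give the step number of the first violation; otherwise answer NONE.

[1] !Unit  ✓  now at μY.…
[2] ?Bool  ✓  now at !Str.μY.…
[3] got ?Str, protocol expects !Str  ✗

3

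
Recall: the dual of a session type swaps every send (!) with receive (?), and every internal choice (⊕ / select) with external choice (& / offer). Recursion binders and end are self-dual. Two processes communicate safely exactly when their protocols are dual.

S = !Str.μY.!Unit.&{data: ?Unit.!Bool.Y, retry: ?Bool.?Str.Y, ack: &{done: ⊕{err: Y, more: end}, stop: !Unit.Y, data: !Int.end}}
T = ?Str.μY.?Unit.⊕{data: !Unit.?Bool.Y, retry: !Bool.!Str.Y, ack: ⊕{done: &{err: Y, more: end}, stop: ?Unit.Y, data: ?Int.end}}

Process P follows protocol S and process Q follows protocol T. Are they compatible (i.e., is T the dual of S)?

!Str | ?Str  ok
  μY | μY  ok (rec unchanged)
    !Unit | ?Unit  ok
      &{data,retry,ack} | ⊕{data,retry,ack}  ok labels match
        • data:
          ?Unit | !Unit  ok
            !Bool | ?Bool  ok
              Y | Y  ok
        • retry:
          ?Bool | !Bool  ok
            ?Str | !Str  ok
              Y | Y  ok
        • ack:
          &{done,stop,data} | ⊕{done,stop,data}  ok labels match
            • done:
              ⊕{err,more} | &{err,more}  ok labels match
                • err:
                  Y | Y  ok
                • more:
                  end | end  ok
            • stop:
              !Unit | ?Unit  ok
                Y | Y  ok
            • data:
              !Int | ?Int  ok
                end | end  ok

YES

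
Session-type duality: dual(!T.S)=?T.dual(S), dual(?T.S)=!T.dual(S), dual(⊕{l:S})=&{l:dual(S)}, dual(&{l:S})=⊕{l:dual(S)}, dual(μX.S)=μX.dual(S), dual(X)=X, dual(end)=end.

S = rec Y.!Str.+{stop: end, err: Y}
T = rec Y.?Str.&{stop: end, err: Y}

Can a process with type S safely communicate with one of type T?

rec Y ‖ rec Y  ✓ (binder kept)
  !Str ‖ ?Str  ✓
    +{stop,err} ‖ &{stop,err}  ✓ label sets agree
      case stop:
        end ‖ end  ✓
      case err:
        Y ‖ Y  ✓

YES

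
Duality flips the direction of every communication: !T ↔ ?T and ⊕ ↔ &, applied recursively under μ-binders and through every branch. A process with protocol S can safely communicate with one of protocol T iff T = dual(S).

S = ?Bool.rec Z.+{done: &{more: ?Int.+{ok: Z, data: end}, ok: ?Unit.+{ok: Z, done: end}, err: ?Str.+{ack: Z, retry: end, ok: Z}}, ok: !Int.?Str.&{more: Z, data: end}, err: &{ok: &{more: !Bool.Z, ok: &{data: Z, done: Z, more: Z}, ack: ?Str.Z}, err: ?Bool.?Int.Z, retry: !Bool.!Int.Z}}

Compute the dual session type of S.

?Bool → !Bool
  rec Z → rec Z  (μ self-dual)
    +{done,ok,err} → &{done,ok,err}  (internal→external)
      • done:
        &{more,ok,err} → +{more,ok,err}  (&→⊕)
          • more:
            ?Int → !Int
              +{ok,data} → &{ok,data}  (internal→external)
                • ok:
                  Z self-dual
                • data:
                  end self-dual
          • ok:
            ?Unit → !Unit
              +{ok,done} → &{ok,done}  (internal→external)
                • ok:
                  Z self-dual
                • done:
                  end self-dual
          • err:
            ?Str → !Str
              +{ack,retry,ok} → &{ack,retry,ok}  (internal→external)
                • ack:
                  Z self-dual
                • retry:
                  end self-dual
                • ok:
                  Z self-dual
      • ok:
        !Int → ?Int
          ?Str → !Str
            &{more,data} → +{more,data}  (&→⊕)
              • more:
                Z self-dual
              • data:
                end self-dual
      • err:
        &{ok,err,retry} → +{ok,err,retry}  (&→⊕)
          • ok:
            &{more,ok,ack} → +{more,ok,ack}  (&→⊕)
              • more:
                !Bool → ?Bool
                  Z self-dual
              • ok:
                &{data,done,more} → +{data,done,more}  (&→⊕)
                  • data:
                    Z self-dual
                  • done:
                    Z self-dual
                  • more:
                    Z self-dual
              • ack:
                ?Str → !Str
                  Z self-dual
          • err:
            ?Bool → !Bool
              ?Int → !Int
                Z self-dual
          • retry:
            !Bool → ?Bool
              !Int → ?Int
                Z self-dual

!Bool.rec Z.&{done: +{more: !Int.&{ok: Z, data: end}, ok: !Unit.&{ok: Z, done: end}, err: !Str.&{ack: Z, retry: end, ok: Z}}, ok: ?Int.!Str.+{more: Z, data: end}, err: +{ok: +{more: ?Bool.Z, ok: +{data: Z, done: Z, more: Z}, ack: !Str.Z}, err: !Bool.!Int.Z, retry: ?Bool.?Int.Z}}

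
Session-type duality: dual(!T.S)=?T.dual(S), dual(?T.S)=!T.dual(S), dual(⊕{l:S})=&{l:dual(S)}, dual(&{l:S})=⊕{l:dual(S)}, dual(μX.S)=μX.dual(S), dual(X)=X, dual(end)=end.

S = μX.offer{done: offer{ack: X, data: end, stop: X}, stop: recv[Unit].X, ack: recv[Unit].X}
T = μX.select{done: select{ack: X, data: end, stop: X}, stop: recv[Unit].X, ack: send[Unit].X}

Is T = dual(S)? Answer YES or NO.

NO

μX | μX  match (binder kept)
  offer{done,stop,ack} | select{done,stop,ack}  match label sets agree
    [done]
      offer{ack,data,stop} | select{ack,data,stop}  match label sets agree
        [ack]
          X | X  match
        [data]
          end | end  match
        [stop]
          X | X  match
    [stop]
      recv[Unit] | recv[Unit]  ✗ same direction on both sides — not dual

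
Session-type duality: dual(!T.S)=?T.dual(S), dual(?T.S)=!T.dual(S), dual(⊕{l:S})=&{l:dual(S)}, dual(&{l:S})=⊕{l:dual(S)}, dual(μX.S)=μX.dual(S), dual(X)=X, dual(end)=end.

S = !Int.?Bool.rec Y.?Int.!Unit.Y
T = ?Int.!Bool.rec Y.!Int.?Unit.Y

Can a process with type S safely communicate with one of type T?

!Int ‖ ?Int  match
  ?Bool ‖ !Bool  match
    rec Y ‖ rec Y  match (rec unchanged)
      ?Int ‖ !Int  match
        !Unit ‖ ?Unit  match
          Y ‖ Y  match

YES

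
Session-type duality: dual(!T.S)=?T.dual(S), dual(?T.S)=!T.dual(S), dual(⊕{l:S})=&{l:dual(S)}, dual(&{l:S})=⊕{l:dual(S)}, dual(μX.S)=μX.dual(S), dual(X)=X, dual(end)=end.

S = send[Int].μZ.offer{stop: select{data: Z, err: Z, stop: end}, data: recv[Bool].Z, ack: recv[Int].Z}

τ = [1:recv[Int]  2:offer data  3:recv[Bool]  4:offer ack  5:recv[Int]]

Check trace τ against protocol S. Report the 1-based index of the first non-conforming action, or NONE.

1

[1] got recv[Int], protocol expects send[Int]  ✗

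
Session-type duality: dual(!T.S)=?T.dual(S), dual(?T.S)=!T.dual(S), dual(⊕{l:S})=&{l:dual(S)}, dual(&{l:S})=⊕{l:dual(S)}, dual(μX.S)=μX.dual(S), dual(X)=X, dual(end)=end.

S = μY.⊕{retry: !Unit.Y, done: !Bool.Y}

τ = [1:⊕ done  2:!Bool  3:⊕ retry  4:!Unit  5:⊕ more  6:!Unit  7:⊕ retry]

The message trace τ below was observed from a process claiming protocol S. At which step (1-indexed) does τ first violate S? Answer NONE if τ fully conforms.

5

[1] ⊕ done  match  state: !Bool.μY.…
[2] !Bool  match  state: μY.…
[3] ⊕ retry  match  state: !Unit.μY.…
[4] !Unit  match  state: μY.…
[5] got ⊕ more, protocol expects ⊕ retry or ⊕ done  ✗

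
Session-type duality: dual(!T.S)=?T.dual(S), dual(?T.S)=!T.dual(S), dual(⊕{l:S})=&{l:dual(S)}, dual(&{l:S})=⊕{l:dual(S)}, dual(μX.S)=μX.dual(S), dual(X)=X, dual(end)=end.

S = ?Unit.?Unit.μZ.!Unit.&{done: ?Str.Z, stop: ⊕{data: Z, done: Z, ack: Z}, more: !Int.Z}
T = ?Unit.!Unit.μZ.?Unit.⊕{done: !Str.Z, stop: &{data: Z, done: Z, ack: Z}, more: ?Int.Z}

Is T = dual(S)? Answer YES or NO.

NO

?Unit | ?Unit  ✗ same direction on both sides — not dual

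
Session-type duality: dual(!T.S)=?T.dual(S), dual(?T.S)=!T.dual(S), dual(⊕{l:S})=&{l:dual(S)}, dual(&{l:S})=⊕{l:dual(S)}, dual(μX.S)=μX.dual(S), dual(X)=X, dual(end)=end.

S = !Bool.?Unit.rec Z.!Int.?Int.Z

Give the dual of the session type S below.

!Bool → ?Bool
  ?Unit → !Unit
    rec Z → rec Z  (μ self-dual)
      !Int → ?Int
        ?Int → !Int
          dual(Z) = Z

?Bool.!Unit.rec Z.?Int.!Int.Z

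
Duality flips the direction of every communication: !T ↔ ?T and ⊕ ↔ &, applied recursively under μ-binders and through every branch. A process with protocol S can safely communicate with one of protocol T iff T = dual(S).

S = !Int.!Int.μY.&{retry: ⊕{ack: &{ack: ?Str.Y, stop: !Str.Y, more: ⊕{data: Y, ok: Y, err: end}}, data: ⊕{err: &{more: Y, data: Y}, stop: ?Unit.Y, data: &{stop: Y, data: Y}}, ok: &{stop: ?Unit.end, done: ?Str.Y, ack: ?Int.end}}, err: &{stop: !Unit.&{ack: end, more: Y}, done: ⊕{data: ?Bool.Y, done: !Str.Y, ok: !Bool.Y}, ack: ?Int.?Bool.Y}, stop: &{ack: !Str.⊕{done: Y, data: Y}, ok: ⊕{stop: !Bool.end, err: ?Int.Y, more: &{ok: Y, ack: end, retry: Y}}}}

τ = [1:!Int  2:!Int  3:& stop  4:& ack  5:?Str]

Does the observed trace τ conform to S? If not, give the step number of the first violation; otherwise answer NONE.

5

[1] !Int  ok  cont: !Int.μY.…
[2] !Int  ok  cont: μY.…
[3] & stop  ok  cont: &{ack: !Str.⊕{done: μY.…, data: μY.…}, ok: ⊕{stop: !Bool.end, err: ?Int.μY.…, more: &{ok: μY.…, ack: end, retry: μY.…}}}
[4] & ack  ok  cont: !Str.⊕{done: μY.…, data: μY.…}
[5] got ?Str, protocol expects !Str  ✗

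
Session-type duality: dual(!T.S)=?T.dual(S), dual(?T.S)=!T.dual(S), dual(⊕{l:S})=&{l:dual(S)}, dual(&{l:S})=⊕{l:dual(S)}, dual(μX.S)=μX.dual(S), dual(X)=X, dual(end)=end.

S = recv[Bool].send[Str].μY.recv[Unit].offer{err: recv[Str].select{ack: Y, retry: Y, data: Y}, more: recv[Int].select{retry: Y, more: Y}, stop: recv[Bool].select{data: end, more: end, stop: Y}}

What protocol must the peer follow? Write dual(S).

recv[Bool] → send[Bool]
  send[Str] → recv[Str]
    μY → μY  (rec unchanged)
      recv[Unit] → send[Unit]
        offer{err,more,stop} → select{err,more,stop}  (external→internal)
          • err:
            recv[Str] → send[Str]
              select{ack,retry,data} → offer{ack,retry,data}  (⊕→&)
                • ack:
                  Y ↦ Y
                • retry:
                  Y ↦ Y
                • data:
                  Y ↦ Y
          • more:
            recv[Int] → send[Int]
              select{retry,more} → offer{retry,more}  (⊕→&)
                • retry:
                  Y ↦ Y
                • more:
                  Y ↦ Y
          • stop:
            recv[Bool] → send[Bool]
              select{data,more,stop} → offer{data,more,stop}  (⊕→&)
                • data:
                  end ↦ end
                • more:
                  end ↦ end
                • stop:
                  Y ↦ Y

send[Bool].recv[Str].μY.send[Unit].select{err: send[Str].offer{ack: Y, retry: Y, data: Y}, more: send[Int].offer{retry: Y, more: Y}, stop: send[Bool].offer{data: end, more: end, stop: Y}}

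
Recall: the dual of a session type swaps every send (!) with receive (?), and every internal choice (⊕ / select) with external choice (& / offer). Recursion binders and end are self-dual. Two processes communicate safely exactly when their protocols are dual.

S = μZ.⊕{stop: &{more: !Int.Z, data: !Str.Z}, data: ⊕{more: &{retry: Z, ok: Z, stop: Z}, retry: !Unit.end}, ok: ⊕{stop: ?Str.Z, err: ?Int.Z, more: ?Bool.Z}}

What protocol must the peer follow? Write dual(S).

μZ = μZ  (rec unchanged)
  ⊕{stop,data,ok} = &{stop,data,ok}  (internal→external)
    • stop:
      &{more,data} = ⊕{more,data}  (&→⊕)
        • more:
          !Int = ?Int
            Z ↦ Z
        • data:
          !Str = ?Str
            Z ↦ Z
    • data:
      ⊕{more,retry} = &{more,retry}  (internal→external)
        • more:
          &{retry,ok,stop} = ⊕{retry,ok,stop}  (&→⊕)
            • retry:
              Z ↦ Z
            • ok:
              Z ↦ Z
            • stop:
              Z ↦ Z
        • retry:
          !Unit = ?Unit
            end ↦ end
    • ok:
      ⊕{stop,err,more} = &{stop,err,more}  (internal→external)
        • stop:
          ?Str = !Str
            Z ↦ Z
        • err:
          ?Int = !Int
            Z ↦ Z
        • more:
          ?Bool = !Bool
            Z ↦ Z

μZ.&{stop: ⊕{more: ?Int.Z, data: ?Str.Z}, data: &{more: ⊕{retry: Z, ok: Z, stop: Z}, retry: ?Unit.end}, ok: &{stop: !Str.Z, err: !Int.Z, more: !Bool.Z}}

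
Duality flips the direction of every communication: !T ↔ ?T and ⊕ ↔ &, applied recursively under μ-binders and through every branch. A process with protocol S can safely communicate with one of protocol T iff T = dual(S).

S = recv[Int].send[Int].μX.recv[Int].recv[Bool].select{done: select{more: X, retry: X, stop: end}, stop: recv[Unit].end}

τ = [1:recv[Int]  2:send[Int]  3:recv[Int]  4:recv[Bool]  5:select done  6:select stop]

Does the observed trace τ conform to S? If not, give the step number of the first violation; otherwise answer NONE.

NONE

[1] recv[Int]  ok  now at send[Int].μX.…
[2] send[Int]  ok  now at μX.…
[3] recv[Int]  ok  now at recv[Bool].select{done: select{more: μX.…, retry: μX.…, stop: end}, stop: recv[Unit].end}
[4] recv[Bool]  ok  now at select{done: select{more: μX.…, retry: μX.…, stop: end}, stop: recv[Unit].end}
[5] select done  ok  now at select{more: μX.…, retry: μX.…, stop: end}
[6] select stop  ok  now at end
all 6 steps conform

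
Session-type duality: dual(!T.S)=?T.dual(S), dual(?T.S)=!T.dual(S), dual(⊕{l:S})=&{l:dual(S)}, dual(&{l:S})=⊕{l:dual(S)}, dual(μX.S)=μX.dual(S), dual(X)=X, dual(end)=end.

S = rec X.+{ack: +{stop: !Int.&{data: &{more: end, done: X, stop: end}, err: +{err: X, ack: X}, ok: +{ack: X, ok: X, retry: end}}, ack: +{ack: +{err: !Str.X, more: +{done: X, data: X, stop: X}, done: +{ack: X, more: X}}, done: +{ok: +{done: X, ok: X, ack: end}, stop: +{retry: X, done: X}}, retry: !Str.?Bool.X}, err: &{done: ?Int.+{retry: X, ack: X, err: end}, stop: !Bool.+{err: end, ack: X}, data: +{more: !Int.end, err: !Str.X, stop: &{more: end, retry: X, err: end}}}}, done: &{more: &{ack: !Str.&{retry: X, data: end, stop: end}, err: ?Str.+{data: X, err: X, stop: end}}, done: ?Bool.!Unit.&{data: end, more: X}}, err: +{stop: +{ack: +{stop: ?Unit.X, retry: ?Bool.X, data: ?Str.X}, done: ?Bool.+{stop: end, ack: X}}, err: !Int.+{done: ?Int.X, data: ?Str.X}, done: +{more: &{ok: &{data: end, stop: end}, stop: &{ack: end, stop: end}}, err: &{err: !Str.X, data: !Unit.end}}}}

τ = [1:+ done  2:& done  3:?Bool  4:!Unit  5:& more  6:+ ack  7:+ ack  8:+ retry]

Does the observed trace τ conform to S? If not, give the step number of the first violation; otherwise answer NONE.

[1] + done  ✓  cont: &{more: &{ack: !Str.&{retry: rec X.…, data: end, stop: end}, err: ?Str.+{data: rec X.…, err: rec X.…, stop: end}}, done: ?Bool.!Unit.&{data: end, more: rec X.…}}
[2] & done  ✓  cont: ?Bool.!Unit.&{data: end, more: rec X.…}
[3] ?Bool  ✓  cont: !Unit.&{data: end, more: rec X.…}
[4] !Unit  ✓  cont: &{data: end, more: rec X.…}
[5] & more  ✓  cont: rec X.…
[6] + ack  ✓  cont: +{stop: !Int.&{data: &{more: end, done: rec X.…, stop: end}, err: +{err: rec X.…, ack: rec X.…}, ok: +{ack: rec X.…, ok: rec X.…, retry: end}}, ack: +{ack: +{err: !Str.rec X.…, more: +{done: rec X.…, data: rec X.…, stop: rec X.…}, done: +{ack: rec X.…, more: rec X.…}}, done: +{ok: +{done: rec X.…, ok: rec X.…, ack: end}, stop: +{retry: rec X.…, done: rec X.…}}, retry: !Str.?Bool.rec X.…}, err: &{done: ?Int.+{retry: rec X.…, ack: rec X.…, err: end}, stop: !Bool.+{err: end, ack: rec X.…}, data: +{more: !Int.end, err: !Str.rec X.…, stop: &{more: end, retry: rec X.…, err: end}}}}
[7] + ack  ✓  cont: +{ack: +{err: !Str.rec X.…, more: +{done: rec X.…, data: rec X.…, stop: rec X.…}, done: +{ack: rec X.…, more: rec X.…}}, done: +{ok: +{done: rec X.…, ok: rec X.…, ack: end}, stop: +{retry: rec X.…, done: rec X.…}}, retry: !Str.?Bool.rec X.…}
[8] + retry  ✓  cont: !Str.?Bool.rec X.…
τ conforms to S (length 8)

NONE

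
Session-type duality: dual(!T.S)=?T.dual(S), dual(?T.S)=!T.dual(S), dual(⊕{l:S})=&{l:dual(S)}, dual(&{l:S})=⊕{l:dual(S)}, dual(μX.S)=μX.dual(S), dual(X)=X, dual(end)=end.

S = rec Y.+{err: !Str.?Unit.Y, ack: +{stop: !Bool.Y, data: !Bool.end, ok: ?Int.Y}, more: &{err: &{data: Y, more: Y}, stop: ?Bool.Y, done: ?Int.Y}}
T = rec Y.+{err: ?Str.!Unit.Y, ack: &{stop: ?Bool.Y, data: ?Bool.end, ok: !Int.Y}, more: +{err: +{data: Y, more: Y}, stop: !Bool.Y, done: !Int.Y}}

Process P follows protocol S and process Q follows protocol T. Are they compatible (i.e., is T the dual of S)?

rec Y vs rec Y  match (rec unchanged)
  +{err,ack,more} vs +{err,ack,more}  ✗ choice polarity not flipped — not dual

NO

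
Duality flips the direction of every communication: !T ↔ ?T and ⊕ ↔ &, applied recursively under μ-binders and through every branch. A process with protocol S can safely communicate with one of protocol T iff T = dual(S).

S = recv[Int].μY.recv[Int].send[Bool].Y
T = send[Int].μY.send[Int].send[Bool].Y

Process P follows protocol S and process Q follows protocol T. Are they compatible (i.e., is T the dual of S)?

recv[Int] vs send[Int]  match
  μY vs μY  match (binder kept)
    recv[Int] vs send[Int]  match
      send[Bool] vs send[Bool]  ✗ same direction on both sides — not dual

NO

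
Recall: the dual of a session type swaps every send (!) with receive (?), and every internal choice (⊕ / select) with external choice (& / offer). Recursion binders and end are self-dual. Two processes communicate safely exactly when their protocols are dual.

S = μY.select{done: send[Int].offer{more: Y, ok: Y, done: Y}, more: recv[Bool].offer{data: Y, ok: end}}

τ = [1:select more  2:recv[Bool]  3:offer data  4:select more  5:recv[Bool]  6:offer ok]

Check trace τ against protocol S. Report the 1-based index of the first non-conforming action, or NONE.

NONE

step 1: select more  ✓  state: recv[Bool].offer{data: μY.…, ok: end}
step 2: recv[Bool]  ✓  state: offer{data: μY.…, ok: end}
step 3: offer data  ✓  state: μY.…
step 4: select more  ✓  state: recv[Bool].offer{data: μY.…, ok: end}
step 5: recv[Bool]  ✓  state: offer{data: μY.…, ok: end}
step 6: offer ok  ✓  state: end
all 6 steps conform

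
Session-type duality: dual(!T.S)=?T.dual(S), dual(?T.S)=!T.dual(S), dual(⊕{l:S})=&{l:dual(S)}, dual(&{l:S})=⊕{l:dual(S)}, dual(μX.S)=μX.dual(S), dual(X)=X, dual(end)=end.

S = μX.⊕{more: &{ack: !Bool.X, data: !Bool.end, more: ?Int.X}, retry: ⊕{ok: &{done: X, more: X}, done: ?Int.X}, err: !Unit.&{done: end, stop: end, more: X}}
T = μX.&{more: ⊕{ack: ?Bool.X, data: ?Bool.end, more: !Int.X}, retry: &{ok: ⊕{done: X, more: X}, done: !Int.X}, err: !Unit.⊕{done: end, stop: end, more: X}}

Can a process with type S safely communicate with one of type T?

NO

μX vs μX  match (rec unchanged)
  ⊕{more,retry,err} vs &{more,retry,err}  match label sets agree
    case more:
      &{ack,data,more} vs ⊕{ack,data,more}  match label sets agree
        case ack:
          !Bool vs ?Bool  match
            X vs X  match
        case data:
          !Bool vs ?Bool  match
            end vs end  match
        case more:
          ?Int vs !Int  match
            X vs X  match
    case retry:
      ⊕{ok,done} vs &{ok,done}  match label sets agree
        case ok:
          &{done,more} vs ⊕{done,more}  match label sets agree
            case done:
              X vs X  match
            case more:
              X vs X  match
        case done:
          ?Int vs !Int  match
            X vs X  match
    case err:
      !Unit vs !Unit  ✗ same direction on both sides — not dual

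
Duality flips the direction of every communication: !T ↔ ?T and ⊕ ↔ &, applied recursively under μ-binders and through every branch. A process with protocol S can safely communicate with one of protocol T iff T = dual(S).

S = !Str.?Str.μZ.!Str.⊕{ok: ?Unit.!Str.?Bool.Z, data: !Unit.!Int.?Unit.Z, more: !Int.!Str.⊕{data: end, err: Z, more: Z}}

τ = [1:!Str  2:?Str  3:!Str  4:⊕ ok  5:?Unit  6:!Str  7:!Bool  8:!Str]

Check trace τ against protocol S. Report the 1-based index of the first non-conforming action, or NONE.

@1 !Str  match  cont: ?Str.μZ.…
@2 ?Str  match  cont: μZ.…
@3 !Str  match  cont: ⊕{ok: ?Unit.!Str.?Bool.μZ.…, data: !Unit.!Int.?Unit.μZ.…, more: !Int.!Str.⊕{data: end, err: μZ.…, more: μZ.…}}
@4 ⊕ ok  match  cont: ?Unit.!Str.?Bool.μZ.…
@5 ?Unit  match  cont: !Str.?Bool.μZ.…
@6 !Str  match  cont: ?Bool.μZ.…
@7 got !Bool, protocol expects ?Bool  ✗

7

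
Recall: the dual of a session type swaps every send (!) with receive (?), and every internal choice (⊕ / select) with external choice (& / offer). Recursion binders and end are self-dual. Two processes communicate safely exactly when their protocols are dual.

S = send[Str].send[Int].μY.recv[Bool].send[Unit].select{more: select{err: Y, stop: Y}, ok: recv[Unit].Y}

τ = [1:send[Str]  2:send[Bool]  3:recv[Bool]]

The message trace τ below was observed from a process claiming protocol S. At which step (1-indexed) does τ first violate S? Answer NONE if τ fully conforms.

[1] send[Str]  ✓  now at send[Int].μY.…
[2] got send[Bool], protocol expects send[Int]  ✗

2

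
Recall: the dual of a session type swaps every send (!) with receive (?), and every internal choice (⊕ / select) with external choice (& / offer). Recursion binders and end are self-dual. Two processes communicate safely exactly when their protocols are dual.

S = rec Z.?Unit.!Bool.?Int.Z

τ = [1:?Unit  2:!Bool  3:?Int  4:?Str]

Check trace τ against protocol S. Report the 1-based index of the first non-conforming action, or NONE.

step 1: ?Unit  ok  cont: !Bool.?Int.rec Z.…
step 2: !Bool  ok  cont: ?Int.rec Z.…
step 3: ?Int  ok  cont: rec Z.…
step 4: got ?Str, protocol expects ?Unit  ✗

4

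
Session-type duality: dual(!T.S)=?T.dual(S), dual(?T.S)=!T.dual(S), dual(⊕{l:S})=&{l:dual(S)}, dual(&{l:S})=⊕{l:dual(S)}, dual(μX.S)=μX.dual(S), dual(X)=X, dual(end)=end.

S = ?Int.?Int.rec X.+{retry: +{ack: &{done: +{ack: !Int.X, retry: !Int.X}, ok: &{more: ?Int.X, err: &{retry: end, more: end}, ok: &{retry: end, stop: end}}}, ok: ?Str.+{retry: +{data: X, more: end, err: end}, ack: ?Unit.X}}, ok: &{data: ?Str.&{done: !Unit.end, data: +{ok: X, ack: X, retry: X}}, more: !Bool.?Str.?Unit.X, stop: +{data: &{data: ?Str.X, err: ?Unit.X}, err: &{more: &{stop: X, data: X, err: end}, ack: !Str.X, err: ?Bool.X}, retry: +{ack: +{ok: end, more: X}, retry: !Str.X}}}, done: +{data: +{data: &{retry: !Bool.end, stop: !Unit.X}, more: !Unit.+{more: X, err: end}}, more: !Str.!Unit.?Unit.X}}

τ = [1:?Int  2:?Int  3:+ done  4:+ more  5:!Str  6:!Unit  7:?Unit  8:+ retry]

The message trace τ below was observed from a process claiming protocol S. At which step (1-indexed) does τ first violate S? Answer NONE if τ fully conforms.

NONE

[1] ?Int  ✓  state: ?Int.rec X.…
[2] ?Int  ✓  state: rec X.…
[3] + done  ✓  state: +{data: +{data: &{retry: !Bool.end, stop: !Unit.rec X.…}, more: !Unit.+{more: rec X.…, err: end}}, more: !Str.!Unit.?Unit.rec X.…}
[4] + more  ✓  state: !Str.!Unit.?Unit.rec X.…
[5] !Str  ✓  state: !Unit.?Unit.rec X.…
[6] !Unit  ✓  state: ?Unit.rec X.…
[7] ?Unit  ✓  state: rec X.…
[8] + retry  ✓  state: +{ack: &{done: +{ack: !Int.rec X.…, retry: !Int.rec X.…}, ok: &{more: ?Int.rec X.…, err: &{retry: end, more: end}, ok: &{retry: end, stop: end}}}, ok: ?Str.+{retry: +{data: rec X.…, more: end, err: end}, ack: ?Unit.rec X.…}}
trace exhausted — no violation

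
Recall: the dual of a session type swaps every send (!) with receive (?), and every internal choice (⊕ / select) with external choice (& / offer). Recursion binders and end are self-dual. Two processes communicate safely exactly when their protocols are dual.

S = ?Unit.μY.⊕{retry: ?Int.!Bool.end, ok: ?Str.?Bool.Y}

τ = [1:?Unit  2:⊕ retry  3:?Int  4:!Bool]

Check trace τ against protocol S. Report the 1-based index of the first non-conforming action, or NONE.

NONE

@1 ?Unit  ✓  cont: μY.…
@2 ⊕ retry  ✓  cont: ?Int.!Bool.end
@3 ?Int  ✓  cont: !Bool.end
@4 !Bool  ✓  cont: end
all 4 steps conform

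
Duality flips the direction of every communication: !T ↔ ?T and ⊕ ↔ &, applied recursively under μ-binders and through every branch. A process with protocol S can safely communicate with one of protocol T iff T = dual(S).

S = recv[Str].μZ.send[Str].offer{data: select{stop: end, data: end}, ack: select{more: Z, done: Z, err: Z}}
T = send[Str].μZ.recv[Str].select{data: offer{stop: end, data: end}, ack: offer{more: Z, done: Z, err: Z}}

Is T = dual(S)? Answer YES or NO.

recv[Str] | send[Str]  ok
  μZ | μZ  ok (binder kept)
    send[Str] | recv[Str]  ok
      offer{data,ack} | select{data,ack}  ok labels match
        [data]
          select{stop,data} | offer{stop,data}  ok labels match
            [stop]
              end | end  ok
            [data]
              end | end  ok
        [ack]
          select{more,done,err} | offer{more,done,err}  ok labels match
            [more]
              Z | Z  ok
            [done]
              Z | Z  ok
            [err]
              Z | Z  ok

YES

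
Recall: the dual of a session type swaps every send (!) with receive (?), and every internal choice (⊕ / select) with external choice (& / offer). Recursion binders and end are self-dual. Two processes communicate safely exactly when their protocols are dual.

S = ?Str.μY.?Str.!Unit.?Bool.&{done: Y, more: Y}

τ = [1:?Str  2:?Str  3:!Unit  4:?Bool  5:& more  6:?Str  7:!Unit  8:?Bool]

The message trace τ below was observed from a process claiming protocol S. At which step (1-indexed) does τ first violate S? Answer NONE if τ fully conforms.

@1 ?Str  match  cont: μY.…
@2 ?Str  match  cont: !Unit.?Bool.&{done: μY.…, more: μY.…}
@3 !Unit  match  cont: ?Bool.&{done: μY.…, more: μY.…}
@4 ?Bool  match  cont: &{done: μY.…, more: μY.…}
@5 & more  match  cont: μY.…
@6 ?Str  match  cont: !Unit.?Bool.&{done: μY.…, more: μY.…}
@7 !Unit  match  cont: ?Bool.&{done: μY.…, more: μY.…}
@8 ?Bool  match  cont: &{done: μY.…, more: μY.…}
τ conforms to S (length 8)

NONE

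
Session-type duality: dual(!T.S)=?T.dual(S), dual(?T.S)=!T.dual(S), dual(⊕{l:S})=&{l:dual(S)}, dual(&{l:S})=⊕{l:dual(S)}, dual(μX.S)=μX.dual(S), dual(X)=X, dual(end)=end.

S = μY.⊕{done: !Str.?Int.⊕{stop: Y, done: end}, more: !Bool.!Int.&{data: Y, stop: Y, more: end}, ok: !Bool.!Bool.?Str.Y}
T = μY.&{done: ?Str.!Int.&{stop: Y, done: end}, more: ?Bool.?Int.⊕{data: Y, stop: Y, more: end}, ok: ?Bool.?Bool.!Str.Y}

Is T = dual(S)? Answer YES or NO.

YES

μY | μY  match (rec unchanged)
  ⊕{done,more,ok} | &{done,more,ok}  match labels match
    [done]
      !Str | ?Str  match
        ?Int | !Int  match
          ⊕{stop,done} | &{stop,done}  match labels match
            [stop]
              Y | Y  match
            [done]
              end | end  match
    [more]
      !Bool | ?Bool  match
        !Int | ?Int  match
          &{data,stop,more} | ⊕{data,stop,more}  match labels match
            [data]
              Y | Y  match
            [stop]
              Y | Y  match
            [more]
              end | end  match
    [ok]
      !Bool | ?Bool  match
        !Bool | ?Bool  match
          ?Str | !Str  match
            Y | Y  match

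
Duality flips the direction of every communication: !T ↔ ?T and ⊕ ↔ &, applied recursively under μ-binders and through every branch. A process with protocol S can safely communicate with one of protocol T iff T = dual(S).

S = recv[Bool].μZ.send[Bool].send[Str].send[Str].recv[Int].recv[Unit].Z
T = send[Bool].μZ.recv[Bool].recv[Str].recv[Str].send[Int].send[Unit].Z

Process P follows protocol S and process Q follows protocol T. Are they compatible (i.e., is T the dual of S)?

recv[Bool] ‖ send[Bool]  match
  μZ ‖ μZ  match (rec unchanged)
    send[Bool] ‖ recv[Bool]  match
      send[Str] ‖ recv[Str]  match
        send[Str] ‖ recv[Str]  match
          recv[Int] ‖ send[Int]  match
            recv[Unit] ‖ send[Unit]  match
              Z ‖ Z  match

YES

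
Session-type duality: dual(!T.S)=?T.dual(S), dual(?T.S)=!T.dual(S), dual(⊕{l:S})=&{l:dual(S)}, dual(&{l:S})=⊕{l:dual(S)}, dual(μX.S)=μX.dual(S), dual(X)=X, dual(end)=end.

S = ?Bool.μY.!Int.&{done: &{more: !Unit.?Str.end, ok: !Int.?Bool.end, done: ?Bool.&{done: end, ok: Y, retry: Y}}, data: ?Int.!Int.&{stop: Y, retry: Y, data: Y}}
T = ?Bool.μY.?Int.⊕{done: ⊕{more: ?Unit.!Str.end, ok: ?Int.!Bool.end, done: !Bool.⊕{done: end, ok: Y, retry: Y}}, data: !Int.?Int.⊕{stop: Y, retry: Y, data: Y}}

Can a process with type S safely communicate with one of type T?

?Bool | ?Bool  ✗ same direction on both sides — not dual

NO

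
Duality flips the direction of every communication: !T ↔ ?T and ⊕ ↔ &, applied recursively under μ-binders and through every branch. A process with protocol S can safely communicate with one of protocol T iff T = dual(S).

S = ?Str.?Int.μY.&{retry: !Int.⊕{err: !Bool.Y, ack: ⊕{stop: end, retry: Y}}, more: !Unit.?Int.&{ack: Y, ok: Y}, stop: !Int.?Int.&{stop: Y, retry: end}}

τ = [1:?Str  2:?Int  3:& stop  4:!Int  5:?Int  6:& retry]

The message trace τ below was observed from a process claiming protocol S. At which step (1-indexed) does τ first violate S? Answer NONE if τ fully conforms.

NONE

@1 ?Str  match  residual = ?Int.μY.…
@2 ?Int  match  residual = μY.…
@3 & stop  match  residual = !Int.?Int.&{stop: μY.…, retry: end}
@4 !Int  match  residual = ?Int.&{stop: μY.…, retry: end}
@5 ?Int  match  residual = &{stop: μY.…, retry: end}
@6 & retry  match  residual = end
trace exhausted — no violation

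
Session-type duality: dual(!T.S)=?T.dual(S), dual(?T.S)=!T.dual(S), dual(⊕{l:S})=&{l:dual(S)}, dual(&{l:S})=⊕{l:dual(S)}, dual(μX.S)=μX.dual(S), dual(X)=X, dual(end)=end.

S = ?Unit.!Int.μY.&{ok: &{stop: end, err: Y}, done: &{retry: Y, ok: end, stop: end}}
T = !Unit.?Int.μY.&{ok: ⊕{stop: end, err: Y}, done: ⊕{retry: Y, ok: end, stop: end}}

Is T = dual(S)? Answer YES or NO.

NO

?Unit ‖ !Unit  match
  !Int ‖ ?Int  match
    μY ‖ μY  match (rec unchanged)
      &{ok,done} ‖ &{ok,done}  ✗ choice polarity not flipped — not dual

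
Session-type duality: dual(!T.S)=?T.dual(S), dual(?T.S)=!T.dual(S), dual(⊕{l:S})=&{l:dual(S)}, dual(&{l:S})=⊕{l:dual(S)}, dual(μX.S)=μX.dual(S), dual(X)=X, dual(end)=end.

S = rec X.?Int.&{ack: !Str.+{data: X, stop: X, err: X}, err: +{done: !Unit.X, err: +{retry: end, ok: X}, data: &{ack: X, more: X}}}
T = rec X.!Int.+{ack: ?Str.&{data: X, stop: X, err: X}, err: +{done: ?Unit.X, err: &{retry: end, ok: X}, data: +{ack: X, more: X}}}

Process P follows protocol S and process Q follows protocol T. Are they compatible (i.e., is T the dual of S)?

NO

rec X vs rec X  match (binder kept)
  ?Int vs !Int  match
    &{ack,err} vs +{ack,err}  match labels match
      [ack]
        !Str vs ?Str  match
          +{data,stop,err} vs &{data,stop,err}  match labels match
            [data]
              X vs X  match
            [stop]
              X vs X  match
            [err]
              X vs X  match
      [err]
        +{done,err,data} vs +{done,err,data}  ✗ choice polarity not flipped — not dual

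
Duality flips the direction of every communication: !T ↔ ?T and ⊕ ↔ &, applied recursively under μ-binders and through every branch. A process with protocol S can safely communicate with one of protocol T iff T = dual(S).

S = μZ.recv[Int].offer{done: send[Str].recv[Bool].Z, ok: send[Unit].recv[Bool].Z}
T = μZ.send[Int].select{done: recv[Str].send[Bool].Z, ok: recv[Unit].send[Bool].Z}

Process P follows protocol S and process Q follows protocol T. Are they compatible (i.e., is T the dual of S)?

μZ | μZ  match (rec unchanged)
  recv[Int] | send[Int]  match
    offer{done,ok} | select{done,ok}  match label sets agree
      • done:
        send[Str] | recv[Str]  match
          recv[Bool] | send[Bool]  match
            Z | Z  match
      • ok:
        send[Unit] | recv[Unit]  match
          recv[Bool] | send[Bool]  match
            Z | Z  match

YES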